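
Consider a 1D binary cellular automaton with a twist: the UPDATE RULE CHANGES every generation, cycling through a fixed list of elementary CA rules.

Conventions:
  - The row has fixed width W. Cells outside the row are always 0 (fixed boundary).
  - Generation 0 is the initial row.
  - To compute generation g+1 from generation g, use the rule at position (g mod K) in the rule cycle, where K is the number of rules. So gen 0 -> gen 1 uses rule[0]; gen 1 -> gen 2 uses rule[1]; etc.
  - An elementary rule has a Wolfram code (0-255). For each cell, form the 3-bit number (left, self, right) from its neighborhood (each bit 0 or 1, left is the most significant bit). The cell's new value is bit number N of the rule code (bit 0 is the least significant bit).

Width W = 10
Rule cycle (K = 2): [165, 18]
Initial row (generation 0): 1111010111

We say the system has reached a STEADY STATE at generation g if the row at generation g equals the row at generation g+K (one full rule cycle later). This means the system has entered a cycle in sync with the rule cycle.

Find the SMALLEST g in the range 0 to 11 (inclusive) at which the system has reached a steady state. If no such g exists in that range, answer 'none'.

Answer: 4

Derivation:
Gen 0: 1111010111
Gen 1 (rule 165): 0110111010
Gen 2 (rule 18): 1000000001
Gen 3 (rule 165): 1011111101
Gen 4 (rule 18): 0000000000
Gen 5 (rule 165): 1111111111
Gen 6 (rule 18): 0000000000
Gen 7 (rule 165): 1111111111
Gen 8 (rule 18): 0000000000
Gen 9 (rule 165): 1111111111
Gen 10 (rule 18): 0000000000
Gen 11 (rule 165): 1111111111
Gen 12 (rule 18): 0000000000
Gen 13 (rule 165): 1111111111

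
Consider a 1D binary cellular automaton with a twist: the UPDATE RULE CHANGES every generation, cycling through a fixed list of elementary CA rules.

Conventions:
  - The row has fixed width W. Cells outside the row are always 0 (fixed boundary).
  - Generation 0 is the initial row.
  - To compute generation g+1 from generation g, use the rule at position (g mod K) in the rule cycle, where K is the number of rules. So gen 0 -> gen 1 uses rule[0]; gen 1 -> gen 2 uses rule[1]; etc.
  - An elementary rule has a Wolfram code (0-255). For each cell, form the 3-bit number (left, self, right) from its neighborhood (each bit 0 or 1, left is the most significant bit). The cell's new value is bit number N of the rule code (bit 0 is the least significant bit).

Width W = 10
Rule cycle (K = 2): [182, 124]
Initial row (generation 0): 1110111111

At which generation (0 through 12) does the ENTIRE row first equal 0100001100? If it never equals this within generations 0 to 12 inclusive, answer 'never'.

Answer: never

Derivation:
Gen 0: 1110111111
Gen 1 (rule 182): 0101011110
Gen 2 (rule 124): 0111110011
Gen 3 (rule 182): 1011101100
Gen 4 (rule 124): 1110111110
Gen 5 (rule 182): 0101011101
Gen 6 (rule 124): 0111110111
Gen 7 (rule 182): 1011101010
Gen 8 (rule 124): 1110111111
Gen 9 (rule 182): 0101011110
Gen 10 (rule 124): 0111110011
Gen 11 (rule 182): 1011101100
Gen 12 (rule 124): 1110111110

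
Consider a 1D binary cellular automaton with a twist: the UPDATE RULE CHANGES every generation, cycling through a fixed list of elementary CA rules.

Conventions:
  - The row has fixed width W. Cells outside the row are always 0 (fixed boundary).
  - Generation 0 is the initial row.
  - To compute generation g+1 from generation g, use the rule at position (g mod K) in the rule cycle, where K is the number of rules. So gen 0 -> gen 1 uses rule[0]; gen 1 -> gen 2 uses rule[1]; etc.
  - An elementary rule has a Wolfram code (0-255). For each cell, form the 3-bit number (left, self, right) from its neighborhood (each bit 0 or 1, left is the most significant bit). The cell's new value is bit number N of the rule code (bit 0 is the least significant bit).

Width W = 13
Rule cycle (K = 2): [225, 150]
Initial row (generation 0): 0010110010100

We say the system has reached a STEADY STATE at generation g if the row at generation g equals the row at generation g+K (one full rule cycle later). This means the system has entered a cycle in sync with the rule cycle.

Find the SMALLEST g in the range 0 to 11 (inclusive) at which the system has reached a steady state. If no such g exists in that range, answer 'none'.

Answer: none

Derivation:
Gen 0: 0010110010100
Gen 1 (rule 225): 1001010001001
Gen 2 (rule 150): 1111011011111
Gen 3 (rule 225): 0111101101111
Gen 4 (rule 150): 1011000000110
Gen 5 (rule 225): 0101011110010
Gen 6 (rule 150): 1101001101111
Gen 7 (rule 225): 0110000110111
Gen 8 (rule 150): 1001001000010
Gen 9 (rule 225): 0000000011000
Gen 10 (rule 150): 0000000100100
Gen 11 (rule 225): 1111110000001
Gen 12 (rule 150): 0111101000011
Gen 13 (rule 225): 0011110011001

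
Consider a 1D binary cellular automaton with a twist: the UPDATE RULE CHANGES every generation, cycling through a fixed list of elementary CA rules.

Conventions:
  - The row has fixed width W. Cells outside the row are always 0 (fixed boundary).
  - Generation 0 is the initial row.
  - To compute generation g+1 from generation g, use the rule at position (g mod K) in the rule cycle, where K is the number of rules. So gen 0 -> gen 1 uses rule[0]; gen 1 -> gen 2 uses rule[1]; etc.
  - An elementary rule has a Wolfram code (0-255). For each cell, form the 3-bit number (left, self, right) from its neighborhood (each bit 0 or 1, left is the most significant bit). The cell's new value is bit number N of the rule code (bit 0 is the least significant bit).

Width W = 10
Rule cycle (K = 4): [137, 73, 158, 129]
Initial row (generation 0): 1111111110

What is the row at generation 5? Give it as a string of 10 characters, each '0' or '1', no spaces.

Answer: 1101001111

Derivation:
Gen 0: 1111111110
Gen 1 (rule 137): 1111111100
Gen 2 (rule 73): 1000000101
Gen 3 (rule 158): 1100001101
Gen 4 (rule 129): 0001100000
Gen 5 (rule 137): 1101001111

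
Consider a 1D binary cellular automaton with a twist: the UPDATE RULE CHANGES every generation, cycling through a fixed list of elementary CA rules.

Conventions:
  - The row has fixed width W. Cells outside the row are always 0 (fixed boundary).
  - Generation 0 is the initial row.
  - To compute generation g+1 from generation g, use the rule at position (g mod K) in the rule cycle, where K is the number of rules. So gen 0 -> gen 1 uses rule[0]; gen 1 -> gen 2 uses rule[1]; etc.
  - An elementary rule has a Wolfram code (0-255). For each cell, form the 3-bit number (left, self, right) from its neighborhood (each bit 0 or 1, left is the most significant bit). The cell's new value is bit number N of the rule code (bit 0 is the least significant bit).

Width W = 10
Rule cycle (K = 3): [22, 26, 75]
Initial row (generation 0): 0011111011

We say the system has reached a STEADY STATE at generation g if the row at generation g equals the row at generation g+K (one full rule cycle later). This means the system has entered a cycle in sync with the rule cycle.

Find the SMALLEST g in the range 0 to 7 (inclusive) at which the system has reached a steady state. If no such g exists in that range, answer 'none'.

Gen 0: 0011111011
Gen 1 (rule 22): 0100000000
Gen 2 (rule 26): 1010000000
Gen 3 (rule 75): 0000111111
Gen 4 (rule 22): 0001000000
Gen 5 (rule 26): 0010100000
Gen 6 (rule 75): 1100001111
Gen 7 (rule 22): 0010010000
Gen 8 (rule 26): 0101101000
Gen 9 (rule 75): 1001100011
Gen 10 (rule 22): 1110010100

Answer: none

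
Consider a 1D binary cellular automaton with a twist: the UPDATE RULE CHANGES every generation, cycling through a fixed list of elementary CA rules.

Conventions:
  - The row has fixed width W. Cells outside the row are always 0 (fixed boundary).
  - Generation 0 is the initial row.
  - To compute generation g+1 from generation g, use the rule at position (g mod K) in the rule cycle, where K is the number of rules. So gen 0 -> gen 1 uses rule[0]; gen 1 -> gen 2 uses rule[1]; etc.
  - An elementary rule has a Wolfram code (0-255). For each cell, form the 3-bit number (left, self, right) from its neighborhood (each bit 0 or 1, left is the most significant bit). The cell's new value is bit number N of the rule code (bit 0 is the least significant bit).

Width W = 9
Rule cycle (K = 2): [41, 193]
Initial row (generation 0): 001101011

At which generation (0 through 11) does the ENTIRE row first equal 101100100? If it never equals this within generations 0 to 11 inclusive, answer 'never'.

Gen 0: 001101011
Gen 1 (rule 41): 101010110
Gen 2 (rule 193): 000000010
Gen 3 (rule 41): 111111000
Gen 4 (rule 193): 011111011
Gen 5 (rule 41): 010000110
Gen 6 (rule 193): 000110010
Gen 7 (rule 41): 110100000
Gen 8 (rule 193): 010001111
Gen 9 (rule 41): 000101000
Gen 10 (rule 193): 110000011
Gen 11 (rule 41): 100111010

Answer: never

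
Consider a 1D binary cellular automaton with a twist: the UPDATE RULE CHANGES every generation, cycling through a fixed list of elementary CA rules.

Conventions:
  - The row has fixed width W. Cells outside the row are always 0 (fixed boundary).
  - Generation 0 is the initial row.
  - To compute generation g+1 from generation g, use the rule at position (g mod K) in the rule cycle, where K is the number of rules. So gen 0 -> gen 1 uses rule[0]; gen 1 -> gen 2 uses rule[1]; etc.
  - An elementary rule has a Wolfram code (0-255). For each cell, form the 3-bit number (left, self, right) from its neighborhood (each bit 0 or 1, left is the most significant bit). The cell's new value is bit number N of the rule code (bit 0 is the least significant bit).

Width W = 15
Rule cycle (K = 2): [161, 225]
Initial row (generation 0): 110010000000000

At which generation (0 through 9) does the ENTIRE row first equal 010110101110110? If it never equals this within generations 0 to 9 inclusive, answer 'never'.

Gen 0: 110010000000000
Gen 1 (rule 161): 000000111111111
Gen 2 (rule 225): 111110011111111
Gen 3 (rule 161): 011100001111110
Gen 4 (rule 225): 001101100111110
Gen 5 (rule 161): 100010000011100
Gen 6 (rule 225): 001000111001101
Gen 7 (rule 161): 100010010000010
Gen 8 (rule 225): 001000000111000
Gen 9 (rule 161): 100011110010011

Answer: never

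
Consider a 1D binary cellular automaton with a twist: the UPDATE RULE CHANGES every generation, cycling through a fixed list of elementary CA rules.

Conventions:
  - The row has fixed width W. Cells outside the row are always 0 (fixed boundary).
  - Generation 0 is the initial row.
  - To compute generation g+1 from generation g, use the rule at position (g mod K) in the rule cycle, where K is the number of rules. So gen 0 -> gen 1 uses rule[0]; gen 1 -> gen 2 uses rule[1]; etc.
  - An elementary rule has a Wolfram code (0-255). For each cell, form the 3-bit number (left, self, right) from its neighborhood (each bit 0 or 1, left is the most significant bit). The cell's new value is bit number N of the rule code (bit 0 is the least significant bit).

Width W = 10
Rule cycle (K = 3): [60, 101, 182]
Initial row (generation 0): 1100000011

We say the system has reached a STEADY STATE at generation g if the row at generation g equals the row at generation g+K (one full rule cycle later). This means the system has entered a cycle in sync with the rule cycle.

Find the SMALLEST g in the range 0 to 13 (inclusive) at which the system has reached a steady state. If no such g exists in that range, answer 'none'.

Gen 0: 1100000011
Gen 1 (rule 60): 1010000010
Gen 2 (rule 101): 1110111010
Gen 3 (rule 182): 0101010111
Gen 4 (rule 60): 0111111100
Gen 5 (rule 101): 0000000101
Gen 6 (rule 182): 0000001111
Gen 7 (rule 60): 0000001000
Gen 8 (rule 101): 1111101011
Gen 9 (rule 182): 0111011100
Gen 10 (rule 60): 0100110010
Gen 11 (rule 101): 0100010010
Gen 12 (rule 182): 1110111111
Gen 13 (rule 60): 1001100000
Gen 14 (rule 101): 1000101111
Gen 15 (rule 182): 1101110110
Gen 16 (rule 60): 1011001101

Answer: none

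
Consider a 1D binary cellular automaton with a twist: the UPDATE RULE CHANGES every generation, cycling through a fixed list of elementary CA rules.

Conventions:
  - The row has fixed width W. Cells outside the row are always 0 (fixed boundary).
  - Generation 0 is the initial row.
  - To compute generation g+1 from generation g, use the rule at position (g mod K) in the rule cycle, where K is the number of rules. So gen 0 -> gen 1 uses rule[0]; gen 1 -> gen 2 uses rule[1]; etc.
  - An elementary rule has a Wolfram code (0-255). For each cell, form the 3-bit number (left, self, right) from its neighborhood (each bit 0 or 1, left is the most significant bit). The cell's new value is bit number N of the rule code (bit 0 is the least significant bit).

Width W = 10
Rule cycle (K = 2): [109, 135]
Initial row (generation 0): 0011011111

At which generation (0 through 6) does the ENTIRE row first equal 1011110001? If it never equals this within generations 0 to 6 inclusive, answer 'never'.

Gen 0: 0011011111
Gen 1 (rule 109): 1011110001
Gen 2 (rule 135): 1001100111
Gen 3 (rule 109): 1001100101
Gen 4 (rule 135): 1010001101
Gen 5 (rule 109): 1110101111
Gen 6 (rule 135): 0100100110

Answer: 1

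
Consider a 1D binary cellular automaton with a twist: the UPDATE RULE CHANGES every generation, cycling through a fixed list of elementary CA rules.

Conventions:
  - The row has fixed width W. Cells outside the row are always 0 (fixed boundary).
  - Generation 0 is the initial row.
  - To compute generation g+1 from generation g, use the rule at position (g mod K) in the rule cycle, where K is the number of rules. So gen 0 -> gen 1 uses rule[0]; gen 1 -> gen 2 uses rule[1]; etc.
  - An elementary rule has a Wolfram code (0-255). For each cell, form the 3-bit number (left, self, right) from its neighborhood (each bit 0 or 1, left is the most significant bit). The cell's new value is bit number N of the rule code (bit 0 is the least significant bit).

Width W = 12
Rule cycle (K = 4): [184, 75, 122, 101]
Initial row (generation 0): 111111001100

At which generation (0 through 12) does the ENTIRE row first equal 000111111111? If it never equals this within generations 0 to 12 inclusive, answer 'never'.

Answer: 8

Derivation:
Gen 0: 111111001100
Gen 1 (rule 184): 111110101010
Gen 2 (rule 75): 100010000000
Gen 3 (rule 122): 010101000000
Gen 4 (rule 101): 011111011111
Gen 5 (rule 184): 011110111110
Gen 6 (rule 75): 110010100010
Gen 7 (rule 122): 111101010101
Gen 8 (rule 101): 000111111111
Gen 9 (rule 184): 000111111110
Gen 10 (rule 75): 111100000010
Gen 11 (rule 122): 100110000101
Gen 12 (rule 101): 100010110111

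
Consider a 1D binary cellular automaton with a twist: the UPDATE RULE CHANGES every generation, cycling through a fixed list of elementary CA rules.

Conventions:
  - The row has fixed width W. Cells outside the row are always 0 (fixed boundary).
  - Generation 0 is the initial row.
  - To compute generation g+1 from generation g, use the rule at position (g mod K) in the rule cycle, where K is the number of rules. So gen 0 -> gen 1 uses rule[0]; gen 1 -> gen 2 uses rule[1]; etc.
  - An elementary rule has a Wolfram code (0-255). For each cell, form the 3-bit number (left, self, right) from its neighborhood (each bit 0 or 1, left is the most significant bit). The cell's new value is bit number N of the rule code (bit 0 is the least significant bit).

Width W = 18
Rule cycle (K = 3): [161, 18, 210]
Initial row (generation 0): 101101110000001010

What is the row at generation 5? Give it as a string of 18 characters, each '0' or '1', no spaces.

Gen 0: 101101110000001010
Gen 1 (rule 161): 010010100111100100
Gen 2 (rule 18): 101100011000011010
Gen 3 (rule 210): 000110101100101001
Gen 4 (rule 161): 110001010000010000
Gen 5 (rule 18): 001010001000101000

Answer: 001010001000101000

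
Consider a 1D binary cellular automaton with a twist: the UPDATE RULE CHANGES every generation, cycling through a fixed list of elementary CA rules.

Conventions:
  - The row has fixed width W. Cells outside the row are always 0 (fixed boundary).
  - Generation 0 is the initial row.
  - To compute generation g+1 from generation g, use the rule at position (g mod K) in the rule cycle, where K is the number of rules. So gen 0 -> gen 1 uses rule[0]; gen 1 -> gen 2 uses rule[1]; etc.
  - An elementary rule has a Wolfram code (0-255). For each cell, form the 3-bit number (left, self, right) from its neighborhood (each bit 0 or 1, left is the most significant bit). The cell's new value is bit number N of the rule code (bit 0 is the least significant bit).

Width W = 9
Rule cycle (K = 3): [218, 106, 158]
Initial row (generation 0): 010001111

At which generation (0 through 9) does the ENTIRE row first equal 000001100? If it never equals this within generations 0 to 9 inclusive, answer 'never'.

Gen 0: 010001111
Gen 1 (rule 218): 101011111
Gen 2 (rule 106): 010110001
Gen 3 (rule 158): 110101011
Gen 4 (rule 218): 110000011
Gen 5 (rule 106): 110000111
Gen 6 (rule 158): 101001110
Gen 7 (rule 218): 000111111
Gen 8 (rule 106): 001100001
Gen 9 (rule 158): 011010011

Answer: never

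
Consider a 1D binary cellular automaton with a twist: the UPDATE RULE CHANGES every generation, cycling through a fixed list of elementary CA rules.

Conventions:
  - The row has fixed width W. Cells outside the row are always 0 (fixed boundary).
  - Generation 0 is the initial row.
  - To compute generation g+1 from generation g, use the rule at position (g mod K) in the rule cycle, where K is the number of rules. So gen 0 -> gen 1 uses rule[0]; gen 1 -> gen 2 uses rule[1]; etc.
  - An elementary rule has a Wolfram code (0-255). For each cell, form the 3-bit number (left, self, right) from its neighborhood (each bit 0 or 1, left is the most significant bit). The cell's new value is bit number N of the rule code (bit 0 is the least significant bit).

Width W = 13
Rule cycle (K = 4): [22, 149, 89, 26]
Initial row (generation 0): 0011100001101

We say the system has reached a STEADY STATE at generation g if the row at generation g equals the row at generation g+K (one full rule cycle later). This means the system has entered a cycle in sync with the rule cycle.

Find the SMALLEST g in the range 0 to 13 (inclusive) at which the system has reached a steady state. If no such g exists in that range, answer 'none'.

Gen 0: 0011100001101
Gen 1 (rule 22): 0100010010001
Gen 2 (rule 149): 0111011011101
Gen 3 (rule 89): 0101011010100
Gen 4 (rule 26): 1000010000010
Gen 5 (rule 22): 1100111000111
Gen 6 (rule 149): 0010010110010
Gen 7 (rule 89): 1001000111001
Gen 8 (rule 26): 0110101100110
Gen 9 (rule 22): 1000100011001
Gen 10 (rule 149): 1110111000101
Gen 11 (rule 89): 1010101110000
Gen 12 (rule 26): 0000001001000
Gen 13 (rule 22): 0000011111100
Gen 14 (rule 149): 1111001111011
Gen 15 (rule 89): 1001101001011
Gen 16 (rule 26): 0111000110010
Gen 17 (rule 22): 1000101001111

Answer: none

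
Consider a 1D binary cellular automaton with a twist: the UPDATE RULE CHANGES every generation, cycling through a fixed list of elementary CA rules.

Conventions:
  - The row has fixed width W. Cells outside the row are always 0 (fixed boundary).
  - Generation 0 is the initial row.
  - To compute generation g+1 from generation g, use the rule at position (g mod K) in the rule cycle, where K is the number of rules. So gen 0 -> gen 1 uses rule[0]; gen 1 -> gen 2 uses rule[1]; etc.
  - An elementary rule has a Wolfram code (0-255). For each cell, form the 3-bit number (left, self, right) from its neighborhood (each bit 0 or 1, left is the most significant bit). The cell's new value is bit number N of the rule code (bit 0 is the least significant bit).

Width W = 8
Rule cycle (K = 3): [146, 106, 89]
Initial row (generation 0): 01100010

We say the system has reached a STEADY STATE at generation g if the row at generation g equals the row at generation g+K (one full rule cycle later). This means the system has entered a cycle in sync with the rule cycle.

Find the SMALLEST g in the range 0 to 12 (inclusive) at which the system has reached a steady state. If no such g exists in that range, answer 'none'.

Gen 0: 01100010
Gen 1 (rule 146): 10010101
Gen 2 (rule 106): 00101010
Gen 3 (rule 89): 10000001
Gen 4 (rule 146): 01000010
Gen 5 (rule 106): 10000100
Gen 6 (rule 89): 01110011
Gen 7 (rule 146): 10101100
Gen 8 (rule 106): 01011100
Gen 9 (rule 89): 00010111
Gen 10 (rule 146): 00100010
Gen 11 (rule 106): 01000100
Gen 12 (rule 89): 00110011
Gen 13 (rule 146): 01001100
Gen 14 (rule 106): 10011100
Gen 15 (rule 89): 01010111

Answer: none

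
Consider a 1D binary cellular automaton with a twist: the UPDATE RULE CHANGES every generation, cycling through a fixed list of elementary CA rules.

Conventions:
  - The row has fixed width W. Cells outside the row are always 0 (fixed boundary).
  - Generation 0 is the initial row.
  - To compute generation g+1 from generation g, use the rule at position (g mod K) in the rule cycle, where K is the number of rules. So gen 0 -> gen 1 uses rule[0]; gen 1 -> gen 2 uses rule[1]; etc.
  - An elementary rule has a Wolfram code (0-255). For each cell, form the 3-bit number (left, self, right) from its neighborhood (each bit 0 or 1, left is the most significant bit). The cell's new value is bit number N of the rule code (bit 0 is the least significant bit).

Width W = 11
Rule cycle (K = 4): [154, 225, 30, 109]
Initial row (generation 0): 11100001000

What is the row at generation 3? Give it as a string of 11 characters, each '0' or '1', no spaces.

Answer: 11010011111

Derivation:
Gen 0: 11100001000
Gen 1 (rule 154): 11010010100
Gen 2 (rule 225): 01100001001
Gen 3 (rule 30): 11010011111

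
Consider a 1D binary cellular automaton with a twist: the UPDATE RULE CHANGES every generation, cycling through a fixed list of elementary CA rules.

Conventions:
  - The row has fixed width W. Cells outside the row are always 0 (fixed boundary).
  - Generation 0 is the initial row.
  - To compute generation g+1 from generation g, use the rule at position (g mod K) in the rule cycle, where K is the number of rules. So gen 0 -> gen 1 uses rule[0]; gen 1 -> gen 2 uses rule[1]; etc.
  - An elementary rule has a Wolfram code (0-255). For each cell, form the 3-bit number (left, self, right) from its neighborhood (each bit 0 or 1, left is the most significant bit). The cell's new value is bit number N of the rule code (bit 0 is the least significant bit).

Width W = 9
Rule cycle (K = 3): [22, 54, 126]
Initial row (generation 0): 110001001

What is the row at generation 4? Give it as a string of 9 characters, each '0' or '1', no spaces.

Gen 0: 110001001
Gen 1 (rule 22): 001011111
Gen 2 (rule 54): 011100000
Gen 3 (rule 126): 110110000
Gen 4 (rule 22): 000001000

Answer: 000001000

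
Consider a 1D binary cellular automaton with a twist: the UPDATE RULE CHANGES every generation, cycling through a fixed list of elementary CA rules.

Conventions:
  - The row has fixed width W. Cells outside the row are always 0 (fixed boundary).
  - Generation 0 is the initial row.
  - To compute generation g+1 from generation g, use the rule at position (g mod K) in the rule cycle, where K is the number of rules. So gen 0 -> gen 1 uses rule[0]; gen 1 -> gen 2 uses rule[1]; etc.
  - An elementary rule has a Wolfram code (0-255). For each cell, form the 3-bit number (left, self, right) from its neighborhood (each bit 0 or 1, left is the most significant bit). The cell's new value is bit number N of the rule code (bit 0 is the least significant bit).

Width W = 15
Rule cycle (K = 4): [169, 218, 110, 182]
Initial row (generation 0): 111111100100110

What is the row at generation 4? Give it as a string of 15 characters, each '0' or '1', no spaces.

Answer: 110001110101101

Derivation:
Gen 0: 111111100100110
Gen 1 (rule 169): 111111000000100
Gen 2 (rule 218): 111111100001010
Gen 3 (rule 110): 100000100011110
Gen 4 (rule 182): 110001110101101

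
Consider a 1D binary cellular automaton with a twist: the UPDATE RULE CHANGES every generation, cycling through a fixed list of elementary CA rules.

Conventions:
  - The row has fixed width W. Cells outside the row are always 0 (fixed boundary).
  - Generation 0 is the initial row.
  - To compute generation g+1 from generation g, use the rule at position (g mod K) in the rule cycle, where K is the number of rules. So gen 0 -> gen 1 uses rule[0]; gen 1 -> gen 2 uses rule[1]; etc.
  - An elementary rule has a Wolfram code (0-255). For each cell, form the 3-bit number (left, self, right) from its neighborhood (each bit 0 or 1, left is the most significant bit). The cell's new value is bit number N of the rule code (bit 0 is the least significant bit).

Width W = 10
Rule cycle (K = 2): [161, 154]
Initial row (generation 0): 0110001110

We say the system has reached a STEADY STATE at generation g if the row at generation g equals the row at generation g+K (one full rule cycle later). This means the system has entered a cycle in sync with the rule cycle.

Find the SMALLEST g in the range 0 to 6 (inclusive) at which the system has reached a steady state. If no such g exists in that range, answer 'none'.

Gen 0: 0110001110
Gen 1 (rule 161): 0000100100
Gen 2 (rule 154): 0001011010
Gen 3 (rule 161): 1100100100
Gen 4 (rule 154): 1011011010
Gen 5 (rule 161): 0100100100
Gen 6 (rule 154): 1011011010
Gen 7 (rule 161): 0100100100
Gen 8 (rule 154): 1011011010

Answer: 4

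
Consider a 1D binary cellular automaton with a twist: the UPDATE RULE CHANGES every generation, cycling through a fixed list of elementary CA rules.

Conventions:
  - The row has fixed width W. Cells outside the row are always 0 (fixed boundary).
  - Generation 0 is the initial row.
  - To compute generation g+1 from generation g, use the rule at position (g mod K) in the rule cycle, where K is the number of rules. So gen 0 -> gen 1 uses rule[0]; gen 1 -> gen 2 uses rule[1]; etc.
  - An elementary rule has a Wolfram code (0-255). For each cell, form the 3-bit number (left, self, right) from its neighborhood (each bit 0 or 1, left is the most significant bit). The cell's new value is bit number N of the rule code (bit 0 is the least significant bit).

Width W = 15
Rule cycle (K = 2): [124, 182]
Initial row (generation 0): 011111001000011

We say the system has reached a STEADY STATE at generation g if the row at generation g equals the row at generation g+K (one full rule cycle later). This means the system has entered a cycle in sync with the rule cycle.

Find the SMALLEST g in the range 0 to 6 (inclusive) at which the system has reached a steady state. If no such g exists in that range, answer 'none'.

Gen 0: 011111001000011
Gen 1 (rule 124): 010001101100011
Gen 2 (rule 182): 111010010010100
Gen 3 (rule 124): 101111011011110
Gen 4 (rule 182): 110110100101101
Gen 5 (rule 124): 111111110111111
Gen 6 (rule 182): 011111101011110
Gen 7 (rule 124): 010000111110011
Gen 8 (rule 182): 111001011101100

Answer: none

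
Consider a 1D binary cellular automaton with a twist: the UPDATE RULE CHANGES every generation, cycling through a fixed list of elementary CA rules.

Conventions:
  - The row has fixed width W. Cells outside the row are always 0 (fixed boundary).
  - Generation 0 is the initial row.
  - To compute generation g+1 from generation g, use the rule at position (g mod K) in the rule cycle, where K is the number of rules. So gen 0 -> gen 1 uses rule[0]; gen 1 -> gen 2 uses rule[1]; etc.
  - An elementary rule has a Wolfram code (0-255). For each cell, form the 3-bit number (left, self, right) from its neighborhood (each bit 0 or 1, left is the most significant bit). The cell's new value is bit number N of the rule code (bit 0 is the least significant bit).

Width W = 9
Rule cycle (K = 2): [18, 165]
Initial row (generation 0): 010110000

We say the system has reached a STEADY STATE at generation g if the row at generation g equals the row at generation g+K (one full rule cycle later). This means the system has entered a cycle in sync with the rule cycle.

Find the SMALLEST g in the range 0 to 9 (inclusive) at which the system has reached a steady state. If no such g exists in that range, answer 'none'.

Gen 0: 010110000
Gen 1 (rule 18): 100001000
Gen 2 (rule 165): 101101011
Gen 3 (rule 18): 000000000
Gen 4 (rule 165): 111111111
Gen 5 (rule 18): 000000000
Gen 6 (rule 165): 111111111
Gen 7 (rule 18): 000000000
Gen 8 (rule 165): 111111111
Gen 9 (rule 18): 000000000
Gen 10 (rule 165): 111111111
Gen 11 (rule 18): 000000000

Answer: 3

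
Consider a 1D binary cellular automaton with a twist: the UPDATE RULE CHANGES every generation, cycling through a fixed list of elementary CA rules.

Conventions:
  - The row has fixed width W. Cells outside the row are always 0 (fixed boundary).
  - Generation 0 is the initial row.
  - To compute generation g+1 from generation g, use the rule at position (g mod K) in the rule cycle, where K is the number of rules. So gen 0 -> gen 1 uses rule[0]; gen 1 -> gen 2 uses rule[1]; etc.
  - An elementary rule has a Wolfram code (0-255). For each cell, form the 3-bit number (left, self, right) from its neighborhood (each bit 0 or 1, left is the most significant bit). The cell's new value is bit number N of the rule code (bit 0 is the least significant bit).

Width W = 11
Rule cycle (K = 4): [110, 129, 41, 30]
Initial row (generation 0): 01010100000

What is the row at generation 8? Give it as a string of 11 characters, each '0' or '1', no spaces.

Gen 0: 01010100000
Gen 1 (rule 110): 11111100000
Gen 2 (rule 129): 01111001111
Gen 3 (rule 41): 01000001000
Gen 4 (rule 30): 11100011100
Gen 5 (rule 110): 10100110100
Gen 6 (rule 129): 00000000001
Gen 7 (rule 41): 11111111100
Gen 8 (rule 30): 10000000010

Answer: 10000000010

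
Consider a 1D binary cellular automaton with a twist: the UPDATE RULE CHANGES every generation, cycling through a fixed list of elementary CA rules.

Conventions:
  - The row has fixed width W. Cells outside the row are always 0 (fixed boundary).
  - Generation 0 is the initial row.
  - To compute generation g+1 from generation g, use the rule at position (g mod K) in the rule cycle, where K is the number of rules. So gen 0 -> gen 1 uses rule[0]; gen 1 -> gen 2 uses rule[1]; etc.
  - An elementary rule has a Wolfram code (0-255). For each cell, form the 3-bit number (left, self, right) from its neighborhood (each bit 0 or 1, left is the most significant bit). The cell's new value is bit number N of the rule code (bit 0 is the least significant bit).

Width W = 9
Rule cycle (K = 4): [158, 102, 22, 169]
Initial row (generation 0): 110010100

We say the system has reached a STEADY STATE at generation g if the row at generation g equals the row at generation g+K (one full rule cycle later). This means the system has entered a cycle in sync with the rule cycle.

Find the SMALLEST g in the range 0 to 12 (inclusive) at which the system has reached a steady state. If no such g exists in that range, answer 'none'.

Gen 0: 110010100
Gen 1 (rule 158): 101110110
Gen 2 (rule 102): 110011010
Gen 3 (rule 22): 001100011
Gen 4 (rule 169): 101001010
Gen 5 (rule 158): 101111011
Gen 6 (rule 102): 110001101
Gen 7 (rule 22): 001010001
Gen 8 (rule 169): 100100100
Gen 9 (rule 158): 111111110
Gen 10 (rule 102): 000000010
Gen 11 (rule 22): 000000111
Gen 12 (rule 169): 111110110
Gen 13 (rule 158): 111100101
Gen 14 (rule 102): 000101111
Gen 15 (rule 22): 001100000
Gen 16 (rule 169): 101001111

Answer: none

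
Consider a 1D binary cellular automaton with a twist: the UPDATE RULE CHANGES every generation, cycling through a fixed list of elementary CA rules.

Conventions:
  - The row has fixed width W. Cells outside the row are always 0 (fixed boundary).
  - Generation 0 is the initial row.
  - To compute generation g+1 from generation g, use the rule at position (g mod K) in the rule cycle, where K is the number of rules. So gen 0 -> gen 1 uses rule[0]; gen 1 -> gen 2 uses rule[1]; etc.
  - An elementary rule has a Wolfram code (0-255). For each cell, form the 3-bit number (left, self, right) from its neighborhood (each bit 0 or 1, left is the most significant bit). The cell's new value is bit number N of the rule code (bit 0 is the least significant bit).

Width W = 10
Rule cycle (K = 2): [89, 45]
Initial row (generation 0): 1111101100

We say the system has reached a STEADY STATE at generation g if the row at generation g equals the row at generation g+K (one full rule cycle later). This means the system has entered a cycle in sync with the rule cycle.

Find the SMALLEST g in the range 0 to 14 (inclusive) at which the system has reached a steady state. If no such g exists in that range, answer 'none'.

Gen 0: 1111101100
Gen 1 (rule 89): 1000101111
Gen 2 (rule 45): 1010111000
Gen 3 (rule 89): 0000101111
Gen 4 (rule 45): 1110111000
Gen 5 (rule 89): 1010101111
Gen 6 (rule 45): 1111111000
Gen 7 (rule 89): 1000001111
Gen 8 (rule 45): 1011101000
Gen 9 (rule 89): 0010100111
Gen 10 (rule 45): 1011100100
Gen 11 (rule 89): 0010110011
Gen 12 (rule 45): 1011100010
Gen 13 (rule 89): 0010111001
Gen 14 (rule 45): 1011100001
Gen 15 (rule 89): 0010111100
Gen 16 (rule 45): 1011100001

Answer: 14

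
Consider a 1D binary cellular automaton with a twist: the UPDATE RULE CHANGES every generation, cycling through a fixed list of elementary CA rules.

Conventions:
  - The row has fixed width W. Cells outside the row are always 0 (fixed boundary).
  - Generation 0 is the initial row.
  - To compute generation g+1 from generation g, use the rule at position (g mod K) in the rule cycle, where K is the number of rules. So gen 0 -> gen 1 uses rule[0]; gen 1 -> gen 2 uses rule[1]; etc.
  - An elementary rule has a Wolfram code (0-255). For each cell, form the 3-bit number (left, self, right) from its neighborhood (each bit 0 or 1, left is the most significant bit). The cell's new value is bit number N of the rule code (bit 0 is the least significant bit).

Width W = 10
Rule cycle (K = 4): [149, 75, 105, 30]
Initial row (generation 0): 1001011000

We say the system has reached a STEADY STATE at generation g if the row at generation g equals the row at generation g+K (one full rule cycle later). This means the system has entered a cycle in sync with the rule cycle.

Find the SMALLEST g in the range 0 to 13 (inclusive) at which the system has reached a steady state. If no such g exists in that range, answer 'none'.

Answer: 12

Derivation:
Gen 0: 1001011000
Gen 1 (rule 149): 1101000111
Gen 2 (rule 75): 1100011101
Gen 3 (rule 105): 1101010110
Gen 4 (rule 30): 1001010101
Gen 5 (rule 149): 1101010101
Gen 6 (rule 75): 1100000000
Gen 7 (rule 105): 1101111111
Gen 8 (rule 30): 1001000000
Gen 9 (rule 149): 1101111111
Gen 10 (rule 75): 1101000001
Gen 11 (rule 105): 1110011100
Gen 12 (rule 30): 1001110010
Gen 13 (rule 149): 1100101011
Gen 14 (rule 75): 1101000011
Gen 15 (rule 105): 1110011011
Gen 16 (rule 30): 1001110010
Gen 17 (rule 149): 1100101011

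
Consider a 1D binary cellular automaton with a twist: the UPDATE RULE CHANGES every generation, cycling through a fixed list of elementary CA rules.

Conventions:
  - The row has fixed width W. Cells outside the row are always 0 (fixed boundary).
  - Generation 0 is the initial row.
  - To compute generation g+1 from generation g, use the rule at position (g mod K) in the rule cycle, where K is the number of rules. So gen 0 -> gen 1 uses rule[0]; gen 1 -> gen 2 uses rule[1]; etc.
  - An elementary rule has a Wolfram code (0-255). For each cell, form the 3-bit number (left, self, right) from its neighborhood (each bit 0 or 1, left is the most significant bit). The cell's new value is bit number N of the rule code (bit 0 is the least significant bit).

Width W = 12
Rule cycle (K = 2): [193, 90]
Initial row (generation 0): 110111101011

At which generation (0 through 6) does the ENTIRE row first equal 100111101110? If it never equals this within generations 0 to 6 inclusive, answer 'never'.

Answer: never

Derivation:
Gen 0: 110111101011
Gen 1 (rule 193): 010011100001
Gen 2 (rule 90): 101110110010
Gen 3 (rule 193): 000110010000
Gen 4 (rule 90): 001111101000
Gen 5 (rule 193): 100111100011
Gen 6 (rule 90): 011100110111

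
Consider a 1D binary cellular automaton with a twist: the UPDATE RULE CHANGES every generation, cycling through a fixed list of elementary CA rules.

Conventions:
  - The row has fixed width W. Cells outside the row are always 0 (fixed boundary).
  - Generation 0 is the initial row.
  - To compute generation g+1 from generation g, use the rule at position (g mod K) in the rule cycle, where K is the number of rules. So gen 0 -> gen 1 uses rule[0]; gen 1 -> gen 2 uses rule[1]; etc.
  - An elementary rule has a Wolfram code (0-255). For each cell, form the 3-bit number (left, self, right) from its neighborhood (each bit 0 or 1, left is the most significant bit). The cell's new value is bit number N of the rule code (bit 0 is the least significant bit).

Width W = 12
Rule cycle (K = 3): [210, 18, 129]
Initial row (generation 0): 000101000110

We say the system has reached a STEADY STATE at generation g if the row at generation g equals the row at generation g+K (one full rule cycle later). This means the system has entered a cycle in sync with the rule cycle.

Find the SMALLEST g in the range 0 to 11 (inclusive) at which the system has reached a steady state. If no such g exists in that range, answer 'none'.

Gen 0: 000101000110
Gen 1 (rule 210): 001000101011
Gen 2 (rule 18): 010101000000
Gen 3 (rule 129): 000000011111
Gen 4 (rule 210): 000000101111
Gen 5 (rule 18): 000001000000
Gen 6 (rule 129): 111100011111
Gen 7 (rule 210): 011110101111
Gen 8 (rule 18): 100000000000
Gen 9 (rule 129): 001111111111
Gen 10 (rule 210): 010111111111
Gen 11 (rule 18): 100000000000
Gen 12 (rule 129): 001111111111
Gen 13 (rule 210): 010111111111
Gen 14 (rule 18): 100000000000

Answer: 8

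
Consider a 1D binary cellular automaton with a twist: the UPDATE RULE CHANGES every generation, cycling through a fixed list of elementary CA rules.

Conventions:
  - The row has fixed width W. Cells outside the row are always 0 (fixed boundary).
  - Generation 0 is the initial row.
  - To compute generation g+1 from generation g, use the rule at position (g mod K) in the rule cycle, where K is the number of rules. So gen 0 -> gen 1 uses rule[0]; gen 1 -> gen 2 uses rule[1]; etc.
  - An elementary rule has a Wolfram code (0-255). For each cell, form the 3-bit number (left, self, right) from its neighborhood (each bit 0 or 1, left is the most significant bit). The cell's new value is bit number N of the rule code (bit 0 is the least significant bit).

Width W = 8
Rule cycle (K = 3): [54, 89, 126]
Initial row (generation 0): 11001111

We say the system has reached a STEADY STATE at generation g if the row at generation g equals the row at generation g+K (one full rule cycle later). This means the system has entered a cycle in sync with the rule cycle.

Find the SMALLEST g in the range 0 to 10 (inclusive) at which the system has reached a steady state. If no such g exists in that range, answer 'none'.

Answer: none

Derivation:
Gen 0: 11001111
Gen 1 (rule 54): 00110000
Gen 2 (rule 89): 10111111
Gen 3 (rule 126): 11100001
Gen 4 (rule 54): 00010011
Gen 5 (rule 89): 11001011
Gen 6 (rule 126): 11111111
Gen 7 (rule 54): 00000000
Gen 8 (rule 89): 11111111
Gen 9 (rule 126): 10000001
Gen 10 (rule 54): 11000011
Gen 11 (rule 89): 11111011
Gen 12 (rule 126): 10001111
Gen 13 (rule 54): 11010000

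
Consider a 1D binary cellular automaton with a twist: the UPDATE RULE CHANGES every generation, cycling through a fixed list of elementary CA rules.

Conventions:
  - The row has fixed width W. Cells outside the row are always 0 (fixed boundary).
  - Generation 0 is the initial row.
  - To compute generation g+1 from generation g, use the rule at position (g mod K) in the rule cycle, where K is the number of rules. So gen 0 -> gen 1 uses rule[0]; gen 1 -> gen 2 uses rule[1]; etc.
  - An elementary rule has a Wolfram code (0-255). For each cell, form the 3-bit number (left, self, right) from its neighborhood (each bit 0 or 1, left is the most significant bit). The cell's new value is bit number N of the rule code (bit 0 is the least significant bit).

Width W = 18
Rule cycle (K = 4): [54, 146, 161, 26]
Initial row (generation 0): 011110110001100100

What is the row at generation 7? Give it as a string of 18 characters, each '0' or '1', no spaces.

Answer: 100101111111010001

Derivation:
Gen 0: 011110110001100100
Gen 1 (rule 54): 100001001010011110
Gen 2 (rule 146): 010010110001101101
Gen 3 (rule 161): 000001000100010010
Gen 4 (rule 26): 000010101010101101
Gen 5 (rule 54): 000111111111110011
Gen 6 (rule 146): 001011111111101100
Gen 7 (rule 161): 100101111111010001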